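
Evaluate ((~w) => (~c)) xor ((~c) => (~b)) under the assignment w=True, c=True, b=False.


Substitute w=True, c=True, b=False:
~w = False
~c = False
(~w) => (~c) = False => False = True
~c = False
~b = True
(~c) => (~b) = False => True = True
((~w) => (~c)) xor ((~c) => (~b)) = True xor True = False

False


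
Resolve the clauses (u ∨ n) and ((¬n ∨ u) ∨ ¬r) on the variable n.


The clauses contain complementary literals n and ¬n.
Resolution eliminates this pair and disjoins the remaining literals (merging duplicates).

(u ∨ ¬r)


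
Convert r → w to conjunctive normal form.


Step 1: Rewrite r → w as ¬r ∨ w.

(¬r) ∨ w


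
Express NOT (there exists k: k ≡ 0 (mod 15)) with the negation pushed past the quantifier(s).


¬(for all x: φ) = there exists x: ¬φ, and ¬(there exists x: φ) = for all x: ¬φ.
Apply to the existential statement.

for all k: NOT(k ≡ 0 (mod 15))


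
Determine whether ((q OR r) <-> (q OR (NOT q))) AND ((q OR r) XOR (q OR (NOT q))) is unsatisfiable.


Truth table over {q, r}:
q | r | φ
---------
F | F | F
T | F | F
F | T | F
T | T | F
Every row is false.

Yes, it is a contradiction.


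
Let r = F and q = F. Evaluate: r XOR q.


Exclusive or is true when exactly one operand is true.
Substitute: r=F, q=F.
F XOR F evaluates to F.

F


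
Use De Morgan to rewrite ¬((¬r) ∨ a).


De Morgan: the negation of a disjunction is the conjunction of the negations.
Distribute ¬ across ∨, flipping it to ∧, and negate each literal.

r ∧ (¬a)


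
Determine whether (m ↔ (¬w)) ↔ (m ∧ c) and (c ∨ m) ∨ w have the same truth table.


Compare truth tables:
c | m | w | φ | ψ
-----------------
F | F | F | T | F
T | F | F | T | T
F | T | F | F | T
T | T | F | T | T
F | F | T | F | T
T | F | T | F | T
F | T | T | T | T
T | T | T | F | T
They differ at row 1 (c=F, m=F, w=F): φ=T but ψ=F.

No, they are not logically equivalent.


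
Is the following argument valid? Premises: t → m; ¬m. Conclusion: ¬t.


This matches the form of modus tollens: the conclusion follows in every model of the premises.

Valid.


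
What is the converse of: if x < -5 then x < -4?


The converse of (P → Q) is (Q → P). It is not in general equivalent to the original.
Here P = 'x < -5' and Q = 'x < -4'.

If x < -4, then x < -5.


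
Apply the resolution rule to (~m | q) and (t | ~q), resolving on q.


The clauses contain complementary literals q and ~q.
Resolution eliminates this pair and disjoins the remaining literals (merging duplicates).

(~m | t)


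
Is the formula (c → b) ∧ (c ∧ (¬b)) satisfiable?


Check all 4 assignments over {b, c}:
b | c | φ
---------
F | F | F
T | F | F
F | T | F
T | T | F
No assignment makes the formula true.

Unsatisfiable.


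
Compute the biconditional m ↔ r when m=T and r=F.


Biconditional is true when both operands have the same truth value.
Substitute: m=T, r=F.
T ↔ F evaluates to F.

F


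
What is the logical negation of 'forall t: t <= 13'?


¬(forall x: φ) = exists x: ¬φ, and ¬(exists x: φ) = forall x: ¬φ.
Apply to the universal statement.

exists t: ~(t <= 13)


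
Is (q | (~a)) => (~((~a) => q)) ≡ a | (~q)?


Compare truth tables:
a | q | φ | ψ
-------------
False | False | True | True
True | False | True | True
False | True | False | False
True | True | False | True
They differ at row 4 (a=True, q=True): φ=False but ψ=True.

No, they are not logically equivalent.


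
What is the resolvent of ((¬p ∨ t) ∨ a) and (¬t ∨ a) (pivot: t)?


The clauses contain complementary literals t and ¬t.
Resolution eliminates this pair and disjoins the remaining literals (merging duplicates).

(a ∨ ¬p)


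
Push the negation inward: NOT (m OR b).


De Morgan: the negation of a disjunction is the conjunction of the negations.
Distribute NOT across OR, flipping it to AND, and negate each literal.

(NOT m) AND (NOT b)


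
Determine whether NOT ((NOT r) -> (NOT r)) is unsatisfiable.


Truth table over {r}:
r | φ
-----
F | F
T | F
Every row is false.

Yes, it is a contradiction.


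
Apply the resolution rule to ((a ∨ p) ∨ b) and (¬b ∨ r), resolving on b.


The clauses contain complementary literals b and ¬b.
Resolution eliminates this pair and disjoins the remaining literals (merging duplicates).

((p ∨ a) ∨ r)


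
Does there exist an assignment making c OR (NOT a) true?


Search for a satisfying assignment over {a, c}.
Try a=F, c=F: the formula evaluates to T.
A satisfying assignment exists.

Satisfiable.


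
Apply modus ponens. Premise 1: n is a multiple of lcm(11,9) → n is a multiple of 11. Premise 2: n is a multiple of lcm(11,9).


Modus ponens: from (P → Q) and P, infer Q.
P = 'n is a multiple of lcm(11,9)' is asserted, and P → Q holds, so Q follows.

n is a multiple of 11.


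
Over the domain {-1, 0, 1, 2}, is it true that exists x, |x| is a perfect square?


Evaluate the predicate on each element: -1:True, 0:True, 1:True, 2:False.
Witness x = -1 satisfies the predicate.

True


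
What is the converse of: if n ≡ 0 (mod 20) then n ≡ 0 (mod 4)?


The converse of (P → Q) is (Q → P). It is not in general equivalent to the original.
Here P = 'n ≡ 0 (mod 20)' and Q = 'n ≡ 0 (mod 4)'.

If n ≡ 0 (mod 4), then n ≡ 0 (mod 20).


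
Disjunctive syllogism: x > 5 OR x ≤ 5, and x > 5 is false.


Disjunctive syllogism: from (P ∨ Q) and ¬P, infer Q.
One disjunct, 'x > 5', is ruled out; the other must hold.

x ≤ 5


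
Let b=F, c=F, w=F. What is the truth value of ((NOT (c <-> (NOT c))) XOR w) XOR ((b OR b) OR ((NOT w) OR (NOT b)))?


Substitute b=F, c=F, w=F:
NOT c = T
c <-> (NOT c) = F <-> T = F
NOT (c <-> (NOT c)) = T
(NOT (c <-> (NOT c))) XOR w = T XOR F = T
b OR b = F OR F = F
NOT w = T
NOT b = T
(NOT w) OR (NOT b) = T OR T = T
(b OR b) OR ((NOT w) OR (NOT b)) = F OR T = T
((NOT (c <-> (NOT c))) XOR w) XOR ((b OR b) OR ((NOT w) OR (NOT b))) = T XOR T = F

F


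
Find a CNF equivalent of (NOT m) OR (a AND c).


Step 1: Distribute ∨ over ∧: (¬m) ∨ (a ∧ c) = ((¬m) ∨ a) ∧ ((¬m) ∨ c).

((NOT m) OR a) AND ((NOT m) OR c)


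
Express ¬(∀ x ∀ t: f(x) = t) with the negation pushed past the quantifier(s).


Negation flips each quantifier (∀↔∃) and negates the inner predicate.
¬(∀ x ∀ t: φ) = ∃ x ∃ t: ¬φ.

∃ x ∃ t: ¬(f(x) = t)


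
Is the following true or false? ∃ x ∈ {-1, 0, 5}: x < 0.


Evaluate the predicate on each element: -1:T, 0:F, 5:F.
Witness x = -1 satisfies the predicate.

T


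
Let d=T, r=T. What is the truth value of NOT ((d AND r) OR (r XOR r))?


Substitute d=T, r=T:
d AND r = T AND T = T
r XOR r = T XOR T = F
(d AND r) OR (r XOR r) = T OR F = T
NOT ((d AND r) OR (r XOR r)) = F

F


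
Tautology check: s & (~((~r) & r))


Build the truth table over {r, s}:
r | s | φ
---------
False | False | False
True | False | False
False | True | True
True | True | True
Counterexample at row 1: with r=False, s=False, the formula is False.

No, it is not a tautology.


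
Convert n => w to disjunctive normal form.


Step 1: Rewrite n → w as ¬n ∨ w.

(~n) | w


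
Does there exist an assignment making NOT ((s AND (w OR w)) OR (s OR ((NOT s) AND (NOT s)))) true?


Check all 4 assignments over {s, w}:
s | w | φ
---------
F | F | F
T | F | F
F | T | F
T | T | F
No assignment makes the formula true.

Unsatisfiable.


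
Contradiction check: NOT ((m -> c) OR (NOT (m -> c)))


Truth table over {c, m}:
c | m | φ
---------
F | F | F
T | F | F
F | T | F
T | T | F
Every row is false.

Yes, it is a contradiction.


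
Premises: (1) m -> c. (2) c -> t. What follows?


Hypothetical syllogism: from (P → Q) and (Q → R), infer (P → R).
Chain the two implications through the shared middle term 'c'.

m -> t


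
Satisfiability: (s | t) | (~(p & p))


Search for a satisfying assignment over {p, s, t}.
Try p=False, s=False, t=False: the formula evaluates to True.
A satisfying assignment exists.

Satisfiable.


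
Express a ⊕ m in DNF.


Step 1: a ⊕ m is true exactly when they disagree: (a ∧ ¬m) ∨ (¬a ∧ m).

(a ∧ (¬m)) ∨ ((¬a) ∧ m)


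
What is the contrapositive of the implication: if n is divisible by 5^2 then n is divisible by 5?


The contrapositive of (P → Q) is (¬Q → ¬P); it is logically equivalent to the original.
Here P = 'n is divisible by 5^2' and Q = 'n is divisible by 5'.

If not (n is divisible by 5), then not (n is divisible by 5^2).


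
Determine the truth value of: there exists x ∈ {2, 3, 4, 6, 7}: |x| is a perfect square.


Evaluate the predicate on each element: 2:F, 3:F, 4:T, 6:F, 7:F.
Witness x = 4 satisfies the predicate.

T


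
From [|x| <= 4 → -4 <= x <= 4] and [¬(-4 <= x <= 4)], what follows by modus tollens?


Modus tollens: from (P → Q) and ¬Q, infer ¬P.
Q = '-4 <= x <= 4' is denied; since P → Q, P must also fail.

Not (|x| <= 4).


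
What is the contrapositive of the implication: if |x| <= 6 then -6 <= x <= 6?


The contrapositive of (P → Q) is (¬Q → ¬P); it is logically equivalent to the original.
Here P = '|x| <= 6' and Q = '-6 <= x <= 6'.

If not (-6 <= x <= 6), then not (|x| <= 6).


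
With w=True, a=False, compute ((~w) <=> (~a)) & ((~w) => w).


Substitute w=True, a=False:
~w = False
~a = True
(~w) <=> (~a) = False <=> True = False
~w = False
(~w) => w = False => True = True
((~w) <=> (~a)) & ((~w) => w) = False & True = False

False


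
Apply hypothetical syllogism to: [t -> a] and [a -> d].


Hypothetical syllogism: from (P → Q) and (Q → R), infer (P → R).
Chain the two implications through the shared middle term 'a'.

t -> d


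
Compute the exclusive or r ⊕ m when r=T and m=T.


Exclusive or is true when exactly one operand is true.
Substitute: r=T, m=T.
T ⊕ T evaluates to F.

F


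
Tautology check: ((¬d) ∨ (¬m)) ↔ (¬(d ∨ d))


Build the truth table over {d, m}:
d | m | φ
---------
F | F | T
T | F | F
F | T | T
T | T | T
Counterexample at row 2: with d=T, m=F, the formula is F.

No, it is not a tautology.


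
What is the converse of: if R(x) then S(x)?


The converse of (P → Q) is (Q → P). It is not in general equivalent to the original.
Here P = 'R(x)' and Q = 'S(x)'.

If S(x), then R(x).


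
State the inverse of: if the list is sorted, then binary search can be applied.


The inverse of (P → Q) is (¬P → ¬Q). It is equivalent to the converse, not to the original.
Here P = 'the list is sorted' and Q = 'binary search can be applied'.

If not (the list is sorted), then not (binary search can be applied).


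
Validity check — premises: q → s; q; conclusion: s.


This matches the form of modus ponens: the conclusion follows in every model of the premises.

Valid.


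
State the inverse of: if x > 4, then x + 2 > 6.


The inverse of (P → Q) is (¬P → ¬Q). It is equivalent to the converse, not to the original.
Here P = 'x > 4' and Q = 'x + 2 > 6'.

If not (x > 4), then not (x + 2 > 6).


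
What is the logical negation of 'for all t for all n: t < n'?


Negation flips each quantifier (∀↔∃) and negates the inner predicate.
¬(for all t for all n: φ) = there exists t there exists n: ¬φ.

there exists t there exists n: NOT(t < n)


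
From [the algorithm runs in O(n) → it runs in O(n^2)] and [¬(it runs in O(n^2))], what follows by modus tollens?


Modus tollens: from (P → Q) and ¬Q, infer ¬P.
Q = 'it runs in O(n^2)' is denied; since P → Q, P must also fail.

Not (the algorithm runs in O(n)).


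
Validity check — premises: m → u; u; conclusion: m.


This is affirming the consequent (fallacy). There exist truth assignments where the premises are all true but the conclusion is false.

Invalid.


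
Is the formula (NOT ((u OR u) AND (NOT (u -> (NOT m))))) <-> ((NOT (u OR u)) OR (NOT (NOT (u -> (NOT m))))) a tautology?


Build the truth table over {m, u}:
m | u | φ
---------
F | F | T
T | F | T
F | T | T
T | T | T
Every row evaluates to true.

Yes, it is a tautology.


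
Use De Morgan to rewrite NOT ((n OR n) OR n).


De Morgan: the negation of a disjunction is the conjunction of the negations.
Distribute NOT across OR, flipping it to AND, and negate each literal.

((NOT n) AND (NOT n)) AND (NOT n)


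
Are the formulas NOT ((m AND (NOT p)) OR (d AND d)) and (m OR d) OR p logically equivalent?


Compare truth tables:
d | m | p | φ | ψ
-----------------
F | F | F | T | F
T | F | F | F | T
F | T | F | F | T
T | T | F | F | T
F | F | T | T | T
T | F | T | F | T
F | T | T | T | T
T | T | T | F | T
They differ at row 1 (d=F, m=F, p=F): φ=T but ψ=F.

No, they are not logically equivalent.


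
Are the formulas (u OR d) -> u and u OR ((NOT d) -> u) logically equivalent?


Compare truth tables:
d | u | φ | ψ
-------------
F | F | T | F
T | F | F | T
F | T | T | T
T | T | T | T
They differ at row 1 (d=F, u=F): φ=T but ψ=F.

No, they are not logically equivalent.


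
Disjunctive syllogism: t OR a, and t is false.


Disjunctive syllogism: from (P ∨ Q) and ¬P, infer Q.
One disjunct, 't', is ruled out; the other must hold.

a


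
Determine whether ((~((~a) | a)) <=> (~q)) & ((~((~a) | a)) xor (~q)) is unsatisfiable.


Truth table over {a, q}:
a | q | φ
---------
False | False | False
True | False | False
False | True | False
True | True | False
Every row is false.

Yes, it is a contradiction.


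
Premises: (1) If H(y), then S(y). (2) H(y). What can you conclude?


Modus ponens: from (P → Q) and P, infer Q.
P = 'H(y)' is asserted, and P → Q holds, so Q follows.

S(y).


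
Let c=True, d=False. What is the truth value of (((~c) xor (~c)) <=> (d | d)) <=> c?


Substitute c=True, d=False:
~c = False
~c = False
(~c) xor (~c) = False xor False = False
d | d = False | False = False
((~c) xor (~c)) <=> (d | d) = False <=> False = True
(((~c) xor (~c)) <=> (d | d)) <=> c = True <=> True = True

True


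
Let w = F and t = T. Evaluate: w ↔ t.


Biconditional is true when both operands have the same truth value.
Substitute: w=F, t=T.
F ↔ T evaluates to F.

F


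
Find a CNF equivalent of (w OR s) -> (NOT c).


Step 1: Rewrite as ¬(w ∨ s) ∨ (¬c) = (¬w ∧ ¬s) ∨ (¬c).
Step 2: Distribute ∨ over ∧.

((NOT w) OR (NOT c)) AND ((NOT s) OR (NOT c))


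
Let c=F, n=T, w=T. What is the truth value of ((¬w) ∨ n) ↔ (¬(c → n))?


Substitute c=F, n=T, w=T:
¬w = F
(¬w) ∨ n = F ∨ T = T
c → n = F → T = T
¬(c → n) = F
((¬w) ∨ n) ↔ (¬(c → n)) = T ↔ F = F

F


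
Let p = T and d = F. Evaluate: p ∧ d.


Conjunction is true only when both operands are true.
Substitute: p=T, d=F.
T ∧ F evaluates to F.

F


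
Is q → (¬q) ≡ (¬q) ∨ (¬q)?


Compare truth tables:
q | φ | ψ
---------
F | T | T
T | F | F
The columns φ and ψ agree on every row.

Yes, they are logically equivalent.


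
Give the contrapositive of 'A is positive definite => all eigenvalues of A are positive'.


The contrapositive of (P → Q) is (¬Q → ¬P); it is logically equivalent to the original.
Here P = 'A is positive definite' and Q = 'all eigenvalues of A are positive'.

If not (all eigenvalues of A are positive), then not (A is positive definite).


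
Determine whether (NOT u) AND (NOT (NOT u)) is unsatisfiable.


Truth table over {u}:
u | φ
-----
F | F
T | F
Every row is false.

Yes, it is a contradiction.


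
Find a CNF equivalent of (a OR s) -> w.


Step 1: Rewrite as ¬(a ∨ s) ∨ w = (¬a ∧ ¬s) ∨ w.
Step 2: Distribute ∨ over ∧.

((NOT a) OR w) AND ((NOT s) OR w)


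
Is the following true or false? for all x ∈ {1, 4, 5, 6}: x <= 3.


Evaluate the predicate on each element: 1:T, 4:F, 5:F, 6:F.
Counterexample x = 4 fails the predicate.

F


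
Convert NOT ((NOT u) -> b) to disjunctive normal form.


Step 1: Rewrite implication then negate: ¬(¬(¬u) ∨ b) = (¬u) ∧ ¬b.

(NOT u) AND (NOT b)


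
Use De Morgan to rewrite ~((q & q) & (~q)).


De Morgan: the negation of a conjunction is the disjunction of the negations.
Distribute ~ across &, flipping it to |, and negate each literal.

((~q) | (~q)) | q


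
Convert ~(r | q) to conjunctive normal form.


Step 1: Apply De Morgan: ¬(r ∨ q) = ¬r ∧ ¬q.

(~r) & (~q)


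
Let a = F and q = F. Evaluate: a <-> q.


Biconditional is true when both operands have the same truth value.
Substitute: a=F, q=F.
F <-> F evaluates to T.

T


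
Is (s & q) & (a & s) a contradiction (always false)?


Truth table over {a, q, s}:
a | q | s | φ
-------------
False | False | False | False
True | False | False | False
False | True | False | False
True | True | False | False
False | False | True | False
True | False | True | False
False | True | True | False
True | True | True | True
Satisfying assignment at row 8: a=True, q=True, s=True gives True.

No, it is not a contradiction.


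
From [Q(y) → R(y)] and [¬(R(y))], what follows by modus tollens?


Modus tollens: from (P → Q) and ¬Q, infer ¬P.
Q = 'R(y)' is denied; since P → Q, P must also fail.

Not (Q(y)).


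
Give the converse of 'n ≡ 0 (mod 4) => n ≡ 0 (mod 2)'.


The converse of (P → Q) is (Q → P). It is not in general equivalent to the original.
Here P = 'n ≡ 0 (mod 4)' and Q = 'n ≡ 0 (mod 2)'.

If n ≡ 0 (mod 2), then n ≡ 0 (mod 4).


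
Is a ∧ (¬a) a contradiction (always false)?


Truth table over {a}:
a | φ
-----
F | F
T | F
Every row is false.

Yes, it is a contradiction.


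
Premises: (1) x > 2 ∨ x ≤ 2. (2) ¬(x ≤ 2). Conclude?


Disjunctive syllogism: from (P ∨ Q) and ¬P, infer Q.
One disjunct, 'x ≤ 2', is ruled out; the other must hold.

x > 2


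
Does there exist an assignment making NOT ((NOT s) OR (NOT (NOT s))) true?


Check all 2 assignments over {s}:
s | φ
-----
F | F
T | F
No assignment makes the formula true.

Unsatisfiable.


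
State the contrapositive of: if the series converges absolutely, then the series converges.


The contrapositive of (P → Q) is (¬Q → ¬P); it is logically equivalent to the original.
Here P = 'the series converges absolutely' and Q = 'the series converges'.

If not (the series converges), then not (the series converges absolutely).


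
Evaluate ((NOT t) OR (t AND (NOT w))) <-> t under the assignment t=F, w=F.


Substitute t=F, w=F:
NOT t = T
NOT w = T
t AND (NOT w) = F AND T = F
(NOT t) OR (t AND (NOT w)) = T OR F = T
((NOT t) OR (t AND (NOT w))) <-> t = T <-> F = F

F


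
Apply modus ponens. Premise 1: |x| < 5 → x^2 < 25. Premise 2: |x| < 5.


Modus ponens: from (P → Q) and P, infer Q.
P = '|x| < 5' is asserted, and P → Q holds, so Q follows.

x^2 < 25.


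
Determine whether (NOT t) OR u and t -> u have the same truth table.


Compare truth tables:
t | u | φ | ψ
-------------
F | F | T | T
T | F | F | F
F | T | T | T
T | T | T | T
The columns φ and ψ agree on every row.

Yes, they are logically equivalent.


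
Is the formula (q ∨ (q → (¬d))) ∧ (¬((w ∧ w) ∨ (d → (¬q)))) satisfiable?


Search for a satisfying assignment over {d, q, w}.
Try d=T, q=T, w=F: the formula evaluates to T.
A satisfying assignment exists.

Satisfiable.


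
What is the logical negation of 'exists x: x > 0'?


¬(forall x: φ) = exists x: ¬φ, and ¬(exists x: φ) = forall x: ¬φ.
Apply to the existential statement.

forall x: ~(x > 0)


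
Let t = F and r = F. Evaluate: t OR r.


Disjunction is false only when both operands are false.
Substitute: t=F, r=F.
F OR F evaluates to F.

F


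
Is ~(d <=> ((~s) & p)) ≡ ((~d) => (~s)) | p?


Compare truth tables:
d | p | s | φ | ψ
-----------------
False | False | False | False | True
True | False | False | True | True
False | True | False | True | True
True | True | False | False | True
False | False | True | False | False
True | False | True | True | True
False | True | True | False | True
True | True | True | True | True
They differ at row 1 (d=False, p=False, s=False): φ=False but ψ=True.

No, they are not logically equivalent.


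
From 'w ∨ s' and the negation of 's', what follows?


Disjunctive syllogism: from (P ∨ Q) and ¬P, infer Q.
One disjunct, 's', is ruled out; the other must hold.

w


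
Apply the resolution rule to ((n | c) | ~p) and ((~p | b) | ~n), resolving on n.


The clauses contain complementary literals n and ~n.
Resolution eliminates this pair and disjoins the remaining literals (merging duplicates).

((~p | c) | b)


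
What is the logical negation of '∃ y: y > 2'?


¬(∀ x: φ) = ∃ x: ¬φ, and ¬(∃ x: φ) = ∀ x: ¬φ.
Apply to the existential statement.

∀ y: ¬(y > 2)


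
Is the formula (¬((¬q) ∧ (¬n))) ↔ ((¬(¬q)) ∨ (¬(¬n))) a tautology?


Build the truth table over {n, q}:
n | q | φ
---------
F | F | T
T | F | T
F | T | T
T | T | T
Every row evaluates to true.

Yes, it is a tautology.


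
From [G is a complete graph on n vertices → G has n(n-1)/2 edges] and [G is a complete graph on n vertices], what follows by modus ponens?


Modus ponens: from (P → Q) and P, infer Q.
P = 'G is a complete graph on n vertices' is asserted, and P → Q holds, so Q follows.

G has n(n-1)/2 edges.


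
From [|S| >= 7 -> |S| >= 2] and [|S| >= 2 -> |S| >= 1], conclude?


Hypothetical syllogism: from (P → Q) and (Q → R), infer (P → R).
Chain the two implications through the shared middle term '|S| >= 2'.

|S| >= 7 -> |S| >= 1


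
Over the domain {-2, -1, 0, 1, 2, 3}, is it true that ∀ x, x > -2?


Evaluate the predicate on each element: -2:F, -1:T, 0:T, 1:T, 2:T, 3:T.
Counterexample x = -2 fails the predicate.

F


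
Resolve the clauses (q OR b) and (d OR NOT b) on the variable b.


The clauses contain complementary literals b and NOTb.
Resolution eliminates this pair and disjoins the remaining literals (merging duplicates).

(q OR d)


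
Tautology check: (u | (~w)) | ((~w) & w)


Build the truth table over {u, w}:
u | w | φ
---------
False | False | True
True | False | True
False | True | False
True | True | True
Counterexample at row 3: with u=False, w=True, the formula is False.

No, it is not a tautology.


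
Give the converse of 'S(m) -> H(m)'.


The converse of (P → Q) is (Q → P). It is not in general equivalent to the original.
Here P = 'S(m)' and Q = 'H(m)'.

If H(m), then S(m).


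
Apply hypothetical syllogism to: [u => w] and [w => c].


Hypothetical syllogism: from (P → Q) and (Q → R), infer (P → R).
Chain the two implications through the shared middle term 'w'.

u => c


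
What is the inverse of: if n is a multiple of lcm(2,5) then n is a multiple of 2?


The inverse of (P → Q) is (¬P → ¬Q). It is equivalent to the converse, not to the original.
Here P = 'n is a multiple of lcm(2,5)' and Q = 'n is a multiple of 2'.

If not (n is a multiple of lcm(2,5)), then not (n is a multiple of 2).


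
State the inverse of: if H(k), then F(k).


The inverse of (P → Q) is (¬P → ¬Q). It is equivalent to the converse, not to the original.
Here P = 'H(k)' and Q = 'F(k)'.

If not (H(k)), then not (F(k)).


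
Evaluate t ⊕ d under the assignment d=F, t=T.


Substitute d=F, t=T:
t ⊕ d = T ⊕ F = T

T


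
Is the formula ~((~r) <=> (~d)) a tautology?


Build the truth table over {d, r}:
d | r | φ
---------
False | False | False
True | False | True
False | True | True
True | True | False
Counterexample at row 1: with d=False, r=False, the formula is False.

No, it is not a tautology.


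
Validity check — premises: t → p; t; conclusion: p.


This matches the form of modus ponens: the conclusion follows in every model of the premises.

Valid.


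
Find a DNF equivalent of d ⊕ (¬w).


Step 1: d ⊕ (¬w) is true exactly when they disagree: (d ∧ ¬(¬w)) ∨ (¬d ∧ (¬w)).
Step 2: Eliminate any double negations (¬¬X = X).

(d ∧ w) ∨ ((¬d) ∧ (¬w))


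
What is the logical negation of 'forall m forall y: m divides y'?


Negation flips each quantifier (∀↔∃) and negates the inner predicate.
¬(forall m forall y: φ) = exists m exists y: ¬φ.

exists m exists y: ~(m divides y)


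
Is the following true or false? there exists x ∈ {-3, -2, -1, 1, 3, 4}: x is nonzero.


Evaluate the predicate on each element: -3:T, -2:T, -1:T, 1:T, 3:T, 4:T.
Witness x = -3 satisfies the predicate.

T


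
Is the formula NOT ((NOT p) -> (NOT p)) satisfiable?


Check all 2 assignments over {p}:
p | φ
-----
F | F
T | F
No assignment makes the formula true.

Unsatisfiable.


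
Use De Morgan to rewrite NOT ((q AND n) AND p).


De Morgan: the negation of a conjunction is the disjunction of the negations.
Distribute NOT across AND, flipping it to OR, and negate each literal.

((NOT q) OR (NOT n)) OR (NOT p)


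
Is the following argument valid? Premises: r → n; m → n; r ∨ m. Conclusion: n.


This matches the form of proof by cases: the conclusion follows in every model of the premises.

Valid.


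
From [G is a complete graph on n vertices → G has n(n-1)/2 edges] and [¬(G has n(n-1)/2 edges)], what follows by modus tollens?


Modus tollens: from (P → Q) and ¬Q, infer ¬P.
Q = 'G has n(n-1)/2 edges' is denied; since P → Q, P must also fail.

Not (G is a complete graph on n vertices).


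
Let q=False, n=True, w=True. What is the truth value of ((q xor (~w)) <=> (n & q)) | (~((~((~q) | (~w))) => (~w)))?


Substitute q=False, n=True, w=True:
… (earlier sub-steps elided)
n & q = True & False = False
(q xor (~w)) <=> (n & q) = False <=> False = True
~q = True
~w = False
(~q) | (~w) = True | False = True
~((~q) | (~w)) = False
~w = False
(~((~q) | (~w))) => (~w) = False => False = True
~((~((~q) | (~w))) => (~w)) = False
((q xor (~w)) <=> (n & q)) | (~((~((~q) | (~w))) => (~w))) = True | False = True

True


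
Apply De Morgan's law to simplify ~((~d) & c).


De Morgan: the negation of a conjunction is the disjunction of the negations.
Distribute ~ across &, flipping it to |, and negate each literal.

d | (~c)


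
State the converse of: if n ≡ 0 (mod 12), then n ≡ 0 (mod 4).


The converse of (P → Q) is (Q → P). It is not in general equivalent to the original.
Here P = 'n ≡ 0 (mod 12)' and Q = 'n ≡ 0 (mod 4)'.

If n ≡ 0 (mod 4), then n ≡ 0 (mod 12).


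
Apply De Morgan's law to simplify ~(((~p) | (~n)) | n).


De Morgan: the negation of a disjunction is the conjunction of the negations.
Distribute ~ across |, flipping it to &, and negate each literal.

(p & n) & (~n)


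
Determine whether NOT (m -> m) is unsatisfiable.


Truth table over {m}:
m | φ
-----
F | F
T | F
Every row is false.

Yes, it is a contradiction.


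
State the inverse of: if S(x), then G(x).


The inverse of (P → Q) is (¬P → ¬Q). It is equivalent to the converse, not to the original.
Here P = 'S(x)' and Q = 'G(x)'.

If not (S(x)), then not (G(x)).


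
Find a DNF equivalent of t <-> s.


Step 1: t ↔ s is true exactly when both agree: (t ∧ s) ∨ (¬t ∧ ¬s).

(t AND s) OR ((NOT t) AND (NOT s))


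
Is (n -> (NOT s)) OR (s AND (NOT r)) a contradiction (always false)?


Truth table over {n, r, s}:
n | r | s | φ
-------------
F | F | F | T
T | F | F | T
F | T | F | T
T | T | F | T
F | F | T | T
T | F | T | T
F | T | T | T
T | T | T | F
Satisfying assignment at row 1: n=F, r=F, s=F gives T.

No, it is not a contradiction.


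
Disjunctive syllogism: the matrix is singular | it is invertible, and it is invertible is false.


Disjunctive syllogism: from (P ∨ Q) and ¬P, infer Q.
One disjunct, 'it is invertible', is ruled out; the other must hold.

the matrix is singular


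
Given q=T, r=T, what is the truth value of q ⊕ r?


Exclusive or is true when exactly one operand is true.
Substitute: q=T, r=T.
T ⊕ T evaluates to F.

F


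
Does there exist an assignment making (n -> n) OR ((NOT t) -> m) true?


Search for a satisfying assignment over {m, n, t}.
Try m=F, n=F, t=F: the formula evaluates to T.
A satisfying assignment exists.

Satisfiable.


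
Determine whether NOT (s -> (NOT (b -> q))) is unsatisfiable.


Truth table over {b, q, s}:
b | q | s | φ
-------------
F | F | F | F
T | F | F | F
F | T | F | F
T | T | F | F
F | F | T | T
T | F | T | F
F | T | T | T
T | T | T | T
Satisfying assignment at row 5: b=F, q=F, s=T gives T.

No, it is not a contradiction.


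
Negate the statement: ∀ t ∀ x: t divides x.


Negation flips each quantifier (∀↔∃) and negates the inner predicate.
¬(∀ t ∀ x: φ) = ∃ t ∃ x: ¬φ.

∃ t ∃ x: ¬(t divides x)


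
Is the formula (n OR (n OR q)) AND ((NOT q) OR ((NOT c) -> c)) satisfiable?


Search for a satisfying assignment over {c, n, q}.
Try c=F, n=T, q=F: the formula evaluates to T.
A satisfying assignment exists.

Satisfiable.


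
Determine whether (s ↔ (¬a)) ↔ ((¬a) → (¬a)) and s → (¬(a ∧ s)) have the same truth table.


Compare truth tables:
a | s | φ | ψ
-------------
F | F | F | T
T | F | T | T
F | T | T | T
T | T | F | F
They differ at row 1 (a=F, s=F): φ=F but ψ=T.

No, they are not logically equivalent.


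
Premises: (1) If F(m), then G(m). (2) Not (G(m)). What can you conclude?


Modus tollens: from (P → Q) and ¬Q, infer ¬P.
Q = 'G(m)' is denied; since P → Q, P must also fail.

Not (F(m)).


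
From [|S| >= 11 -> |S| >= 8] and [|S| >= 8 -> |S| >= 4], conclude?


Hypothetical syllogism: from (P → Q) and (Q → R), infer (P → R).
Chain the two implications through the shared middle term '|S| >= 8'.

|S| >= 11 -> |S| >= 4


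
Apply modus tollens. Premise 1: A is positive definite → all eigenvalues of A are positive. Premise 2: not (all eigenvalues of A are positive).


Modus tollens: from (P → Q) and ¬Q, infer ¬P.
Q = 'all eigenvalues of A are positive' is denied; since P → Q, P must also fail.

Not (A is positive definite).


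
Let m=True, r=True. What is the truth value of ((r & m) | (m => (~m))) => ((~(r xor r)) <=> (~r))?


Substitute m=True, r=True:
r & m = True & True = True
~m = False
m => (~m) = True => False = False
(r & m) | (m => (~m)) = True | False = True
r xor r = True xor True = False
~(r xor r) = True
~r = False
(~(r xor r)) <=> (~r) = True <=> False = False
((r & m) | (m => (~m))) => ((~(r xor r)) <=> (~r)) = True => False = False

False


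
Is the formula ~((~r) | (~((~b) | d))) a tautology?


Build the truth table over {b, d, r}:
b | d | r | φ
-------------
False | False | False | False
True | False | False | False
False | True | False | False
True | True | False | False
False | False | True | True
True | False | True | False
False | True | True | True
True | True | True | True
Counterexample at row 1: with b=False, d=False, r=False, the formula is False.

No, it is not a tautology.


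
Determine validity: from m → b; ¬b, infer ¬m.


This matches the form of modus tollens: the conclusion follows in every model of the premises.

Valid.


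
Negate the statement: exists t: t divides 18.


¬(forall x: φ) = exists x: ¬φ, and ¬(exists x: φ) = forall x: ¬φ.
Apply to the existential statement.

forall t: ~(t divides 18)


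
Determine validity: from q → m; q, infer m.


This matches the form of modus ponens: the conclusion follows in every model of the premises.

Valid.


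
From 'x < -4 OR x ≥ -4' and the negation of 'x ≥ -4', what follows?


Disjunctive syllogism: from (P ∨ Q) and ¬P, infer Q.
One disjunct, 'x ≥ -4', is ruled out; the other must hold.

x < -4


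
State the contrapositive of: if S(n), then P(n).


The contrapositive of (P → Q) is (¬Q → ¬P); it is logically equivalent to the original.
Here P = 'S(n)' and Q = 'P(n)'.

If not (P(n)), then not (S(n)).


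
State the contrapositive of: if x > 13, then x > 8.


The contrapositive of (P → Q) is (¬Q → ¬P); it is logically equivalent to the original.
Here P = 'x > 13' and Q = 'x > 8'.

If not (x > 8), then not (x > 13).


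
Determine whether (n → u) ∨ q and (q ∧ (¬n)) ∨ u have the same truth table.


Compare truth tables:
n | q | u | φ | ψ
-----------------
F | F | F | T | F
T | F | F | F | F
F | T | F | T | T
T | T | F | T | F
F | F | T | T | T
T | F | T | T | T
F | T | T | T | T
T | T | T | T | T
They differ at row 1 (n=F, q=F, u=F): φ=T but ψ=F.

No, they are not logically equivalent.


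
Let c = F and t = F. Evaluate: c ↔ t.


Biconditional is true when both operands have the same truth value.
Substitute: c=F, t=F.
F ↔ F evaluates to T.

T


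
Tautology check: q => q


Build the truth table over {q}:
q | φ
-----
False | True
True | True
Every row evaluates to true.

Yes, it is a tautology.


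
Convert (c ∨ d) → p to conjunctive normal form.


Step 1: Rewrite as ¬(c ∨ d) ∨ p = (¬c ∧ ¬d) ∨ p.
Step 2: Distribute ∨ over ∧.

((¬c) ∨ p) ∧ ((¬d) ∨ p)


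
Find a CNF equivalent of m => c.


Step 1: Rewrite m → c as ¬m ∨ c.

(~m) | c


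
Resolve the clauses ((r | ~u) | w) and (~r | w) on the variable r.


The clauses contain complementary literals r and ~r.
Resolution eliminates this pair and disjoins the remaining literals (merging duplicates).

(~u | w)


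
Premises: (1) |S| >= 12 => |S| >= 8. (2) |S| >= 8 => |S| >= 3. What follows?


Hypothetical syllogism: from (P → Q) and (Q → R), infer (P → R).
Chain the two implications through the shared middle term '|S| >= 8'.

|S| >= 12 => |S| >= 3


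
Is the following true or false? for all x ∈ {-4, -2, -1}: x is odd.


Evaluate the predicate on each element: -4:F, -2:F, -1:T.
Counterexample x = -4 fails the predicate.

F


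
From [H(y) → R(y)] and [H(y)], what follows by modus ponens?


Modus ponens: from (P → Q) and P, infer Q.
P = 'H(y)' is asserted, and P → Q holds, so Q follows.

R(y).


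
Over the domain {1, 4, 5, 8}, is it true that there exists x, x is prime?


Evaluate the predicate on each element: 1:F, 4:F, 5:T, 8:F.
Witness x = 5 satisfies the predicate.

T


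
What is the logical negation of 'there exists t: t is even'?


¬(for all x: φ) = there exists x: ¬φ, and ¬(there exists x: φ) = for all x: ¬φ.
Apply to the existential statement.

for all t: NOT(t is even)


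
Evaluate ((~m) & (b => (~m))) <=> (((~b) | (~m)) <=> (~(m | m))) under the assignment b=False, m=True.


Substitute b=False, m=True:
… (earlier sub-steps elided)
~m = False
b => (~m) = False => False = True
(~m) & (b => (~m)) = False & True = False
~b = True
~m = False
(~b) | (~m) = True | False = True
m | m = True | True = True
~(m | m) = False
((~b) | (~m)) <=> (~(m | m)) = True <=> False = False
((~m) & (b => (~m))) <=> (((~b) | (~m)) <=> (~(m | m))) = False <=> False = True

True


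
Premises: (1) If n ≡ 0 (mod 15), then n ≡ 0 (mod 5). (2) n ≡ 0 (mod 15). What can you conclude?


Modus ponens: from (P → Q) and P, infer Q.
P = 'n ≡ 0 (mod 15)' is asserted, and P → Q holds, so Q follows.

n ≡ 0 (mod 5).


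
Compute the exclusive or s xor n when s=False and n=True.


Exclusive or is true when exactly one operand is true.
Substitute: s=False, n=True.
False xor True evaluates to True.

True


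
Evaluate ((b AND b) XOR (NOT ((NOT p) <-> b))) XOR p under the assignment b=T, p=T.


Substitute b=T, p=T:
b AND b = T AND T = T
NOT p = F
(NOT p) <-> b = F <-> T = F
NOT ((NOT p) <-> b) = T
(b AND b) XOR (NOT ((NOT p) <-> b)) = T XOR T = F
((b AND b) XOR (NOT ((NOT p) <-> b))) XOR p = F XOR T = T

T


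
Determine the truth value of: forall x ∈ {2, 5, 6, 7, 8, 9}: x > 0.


Evaluate the predicate on each element: 2:True, 5:True, 6:True, 7:True, 8:True, 9:True.
Every element satisfies the predicate.

True


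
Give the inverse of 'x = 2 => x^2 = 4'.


The inverse of (P → Q) is (¬P → ¬Q). It is equivalent to the converse, not to the original.
Here P = 'x = 2' and Q = 'x^2 = 4'.

If not (x = 2), then not (x^2 = 4).


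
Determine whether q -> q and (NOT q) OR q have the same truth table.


Compare truth tables:
q | φ | ψ
---------
F | T | T
T | T | T
The columns φ and ψ agree on every row.

Yes, they are logically equivalent.


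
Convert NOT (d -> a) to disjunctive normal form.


Step 1: Rewrite implication then negate: ¬(¬d ∨ a) = d ∧ ¬a.

d AND (NOT a)


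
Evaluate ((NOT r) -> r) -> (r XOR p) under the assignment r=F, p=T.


Substitute r=F, p=T:
NOT r = T
(NOT r) -> r = T -> F = F
r XOR p = F XOR T = T
((NOT r) -> r) -> (r XOR p) = F -> T = T

T


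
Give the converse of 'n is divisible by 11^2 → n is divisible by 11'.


The converse of (P → Q) is (Q → P). It is not in general equivalent to the original.
Here P = 'n is divisible by 11^2' and Q = 'n is divisible by 11'.

If n is divisible by 11, then n is divisible by 11^2.


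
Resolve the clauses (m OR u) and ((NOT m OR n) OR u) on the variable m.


The clauses contain complementary literals m and NOTm.
Resolution eliminates this pair and disjoins the remaining literals (merging duplicates).

(u OR n)


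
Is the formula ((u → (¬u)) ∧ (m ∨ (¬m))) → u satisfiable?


Search for a satisfying assignment over {m, u}.
Try m=F, u=T: the formula evaluates to T.
A satisfying assignment exists.

Satisfiable.


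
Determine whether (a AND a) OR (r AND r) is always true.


Build the truth table over {a, r}:
a | r | φ
---------
F | F | F
T | F | T
F | T | T
T | T | T
Counterexample at row 1: with a=F, r=F, the formula is F.

No, it is not a tautology.


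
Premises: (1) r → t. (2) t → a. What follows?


Hypothetical syllogism: from (P → Q) and (Q → R), infer (P → R).
Chain the two implications through the shared middle term 't'.

r → a


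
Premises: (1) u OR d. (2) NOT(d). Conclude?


Disjunctive syllogism: from (P ∨ Q) and ¬P, infer Q.
One disjunct, 'd', is ruled out; the other must hold.

u


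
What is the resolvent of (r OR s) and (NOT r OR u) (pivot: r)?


The clauses contain complementary literals r and NOTr.
Resolution eliminates this pair and disjoins the remaining literals (merging duplicates).

(s OR u)


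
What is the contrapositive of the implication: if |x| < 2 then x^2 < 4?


The contrapositive of (P → Q) is (¬Q → ¬P); it is logically equivalent to the original.
Here P = '|x| < 2' and Q = 'x^2 < 4'.

If not (x^2 < 4), then not (|x| < 2).


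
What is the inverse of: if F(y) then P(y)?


The inverse of (P → Q) is (¬P → ¬Q). It is equivalent to the converse, not to the original.
Here P = 'F(y)' and Q = 'P(y)'.

If not (F(y)), then not (P(y)).


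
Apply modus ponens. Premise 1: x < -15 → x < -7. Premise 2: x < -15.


Modus ponens: from (P → Q) and P, infer Q.
P = 'x < -15' is asserted, and P → Q holds, so Q follows.

x < -7.


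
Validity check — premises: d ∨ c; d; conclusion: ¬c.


This is affirming a disjunct (fallacy). There exist truth assignments where the premises are all true but the conclusion is false.

Invalid.


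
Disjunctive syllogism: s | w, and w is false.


Disjunctive syllogism: from (P ∨ Q) and ¬P, infer Q.
One disjunct, 'w', is ruled out; the other must hold.

s


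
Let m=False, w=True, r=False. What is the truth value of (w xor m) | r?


Substitute m=False, w=True, r=False:
w xor m = True xor False = True
(w xor m) | r = True | False = True

True


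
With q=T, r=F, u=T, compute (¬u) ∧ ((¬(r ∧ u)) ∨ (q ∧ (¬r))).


Substitute q=T, r=F, u=T:
¬u = F
r ∧ u = F ∧ T = F
¬(r ∧ u) = T
¬r = T
q ∧ (¬r) = T ∧ T = T
(¬(r ∧ u)) ∨ (q ∧ (¬r)) = T ∨ T = T
(¬u) ∧ ((¬(r ∧ u)) ∨ (q ∧ (¬r))) = F ∧ T = F

F
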